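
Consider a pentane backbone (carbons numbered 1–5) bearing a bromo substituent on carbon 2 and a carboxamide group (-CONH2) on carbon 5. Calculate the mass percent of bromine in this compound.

41.17%

Atom tally by fragment:
  CH3 → C:1 H:3
  CH(Br) → C:1 H:1 Br:1
  CH2 → C:1 H:2
  CH2 → C:1 H:2
  CH2CONH2 → C:2 H:4 O:1 N:1
Element totals:
  C: 6
  H: 12
  Br: 1
  N: 1
  O: 1
Molecular formula: C6H12BrNO.
Molar mass = 194.072 g/mol.
Mass from Br: 1 × 79.904 = 79.904 g/mol.
%Br = 79.904 / 194.072 × 100 = 41.17%.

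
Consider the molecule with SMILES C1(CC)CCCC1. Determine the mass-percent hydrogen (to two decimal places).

Atom tally by fragment:
  cyclopentane ring core → C:5 H:10
  (− 1 ring H displaced by substituents)
  + C2H5 → C:2 H:5
Element totals:
  C: 7
  H: 14
Molecular formula: C7H14.
Molar mass = 98.189 g/mol.
Mass from H: 14 × 1.008 = 14.112 g/mol.
%H = 14.112 / 98.189 × 100 = 14.37%.

14.37%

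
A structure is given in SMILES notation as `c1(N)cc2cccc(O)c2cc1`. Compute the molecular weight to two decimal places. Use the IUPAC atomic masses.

159.19 g/mol

Atom tally by fragment:
  naphthalene ring system core → C:10 H:8
  (− 2 ring H displaced by substituents)
  + NH2 → N:1 H:2
  + OH → O:1 H:1
Element totals:
  C: 10
  H: 9
  N: 1
  O: 1
Molecular formula: C10H9NO.
  M = 10(12.011) + 9(1.008) + 14.007 + 15.999
    = 120.110 + 9.072 + 14.007 + 15.999 = 159.188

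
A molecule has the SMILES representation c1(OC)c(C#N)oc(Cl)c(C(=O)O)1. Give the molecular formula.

C7H4ClNO4

Atom tally by fragment:
  furan ring core → C:4 H:4 O:1
  (− 4 ring H displaced by substituents)
  + OCH3 → C:1 H:3 O:1
  + CN → C:1 N:1
  + Cl → Cl:1
  + COOH → C:1 H:1 O:2
Element totals:
  C: 7
  H: 4
  Cl: 1
  N: 1
  O: 4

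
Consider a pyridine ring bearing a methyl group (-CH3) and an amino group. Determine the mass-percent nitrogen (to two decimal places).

Atom tally by fragment:
  pyridine ring core → C:5 H:5 N:1
  (− 2 ring H displaced by substituents)
  + CH3 → C:1 H:3
  + NH2 → N:1 H:2
Element totals:
  C: 6
  H: 8
  N: 2
Molecular formula: C6H8N2.
Molar mass = 108.144 g/mol.
Mass from N: 2 × 14.007 = 28.014 g/mol.
%N = 28.014 / 108.144 × 100 = 25.90%.

25.90%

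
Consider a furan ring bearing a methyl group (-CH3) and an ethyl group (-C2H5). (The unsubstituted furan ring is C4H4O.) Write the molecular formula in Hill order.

Atom tally by fragment:
  furan ring core → C:4 H:4 O:1
  (− 2 ring H displaced by substituents)
  + CH3 → C:1 H:3
  + C2H5 → C:2 H:5
Element totals:
  C: 7
  H: 10
  O: 1

C7H10O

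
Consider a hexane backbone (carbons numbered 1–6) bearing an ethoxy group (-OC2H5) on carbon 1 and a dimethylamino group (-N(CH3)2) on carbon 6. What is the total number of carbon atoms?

Atom tally by fragment:
  C2H5OCH2 → C:3 H:7 O:1
  CH2 → C:1 H:2
  CH2 → C:1 H:2
  CH2 → C:1 H:2
  CH2 → C:1 H:2
  CH2N(CH3)2 → C:3 H:8 N:1
Element totals:
  C: 10
  H: 23
  N: 1
  O: 1

10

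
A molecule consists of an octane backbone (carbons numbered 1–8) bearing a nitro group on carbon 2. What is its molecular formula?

C8H17NO2

Atom tally by fragment:
  CH3 → C:1 H:3
  CH(NO2) → C:1 H:1 N:1 O:2
  CH2 → C:1 H:2
  CH2 → C:1 H:2
  CH2 → C:1 H:2
  CH2 → C:1 H:2
  CH2 → C:1 H:2
  CH3 → C:1 H:3
Element totals:
  C: 8
  H: 17
  N: 1
  O: 2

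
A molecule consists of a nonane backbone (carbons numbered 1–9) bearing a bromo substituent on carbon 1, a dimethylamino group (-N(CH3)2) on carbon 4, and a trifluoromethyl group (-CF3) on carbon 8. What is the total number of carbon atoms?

12

Atom tally by fragment:
  BrCH2 → C:1 H:2 Br:1
  CH2 → C:1 H:2
  CH2 → C:1 H:2
  CH(N(CH3)2) → C:3 H:7 N:1
  CH2 → C:1 H:2
  CH2 → C:1 H:2
  CH2 → C:1 H:2
  CH(CF3) → C:2 H:1 F:3
  CH3 → C:1 H:3
Element totals:
  C: 12
  H: 23
  Br: 1
  F: 3
  N: 1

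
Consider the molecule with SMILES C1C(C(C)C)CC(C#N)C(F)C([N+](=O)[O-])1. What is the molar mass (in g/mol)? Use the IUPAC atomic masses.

Atom tally by fragment:
  cyclohexane ring core → C:6 H:12
  (− 4 ring H displaced by substituents)
  + CH(CH3)2 → C:3 H:7
  + CN → C:1 N:1
  + F → F:1
  + NO2 → N:1 O:2
Element totals:
  C: 10
  H: 15
  F: 1
  N: 2
  O: 2
Molecular formula: C10H15FN2O2.
  M = 10(12.011) + 15(1.008) + 18.998 + 2(14.007) + 2(15.999)
    = 120.110 + 15.120 + 18.998 + 28.014 + 31.998 = 214.240

214.24 g/mol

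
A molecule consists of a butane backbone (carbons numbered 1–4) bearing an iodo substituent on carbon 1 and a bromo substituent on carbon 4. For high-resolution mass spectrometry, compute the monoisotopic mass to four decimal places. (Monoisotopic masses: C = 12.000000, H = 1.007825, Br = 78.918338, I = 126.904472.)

261.8854

Atom tally by fragment:
  ICH2 → C:1 H:2 I:1
  CH2 → C:1 H:2
  CH2 → C:1 H:2
  CH2Br → C:1 H:2 Br:1
Element totals:
  C: 4
  H: 8
  Br: 1
  I: 1
Molecular formula: C4H8BrI.
  M = 4(12.0) + 8(1.007825) + 78.918338 + 126.904472
    = 48.000000 + 8.062600 + 78.918338 + 126.904472 = 261.885410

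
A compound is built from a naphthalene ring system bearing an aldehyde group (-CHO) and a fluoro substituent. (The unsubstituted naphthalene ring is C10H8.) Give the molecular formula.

C11H7FO

Atom tally by fragment:
  naphthalene ring system core → C:10 H:8
  (− 2 ring H displaced by substituents)
  + CHO → C:1 H:1 O:1
  + F → F:1
Element totals:
  C: 11
  H: 7
  F: 1
  O: 1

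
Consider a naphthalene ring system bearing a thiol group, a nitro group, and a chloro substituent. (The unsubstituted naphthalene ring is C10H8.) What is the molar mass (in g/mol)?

239.67 g/mol

Atom tally by fragment:
  naphthalene ring system core → C:10 H:8
  (− 3 ring H displaced by substituents)
  + SH → S:1 H:1
  + NO2 → N:1 O:2
  + Cl → Cl:1
Element totals:
  C: 10
  H: 6
  Cl: 1
  N: 1
  O: 2
  S: 1
Molecular formula: C10H6ClNO2S.
  M = 10(12.011) + 6(1.008) + 35.45 + 14.007 + 2(15.999) + 32.06
    = 120.110 + 6.048 + 35.450 + 14.007 + 31.998 + 32.060 = 239.673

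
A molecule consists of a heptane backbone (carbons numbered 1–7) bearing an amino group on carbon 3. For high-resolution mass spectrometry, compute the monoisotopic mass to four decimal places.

115.1361

Atom tally by fragment:
  CH3 → C:1 H:3
  CH2 → C:1 H:2
  CH(NH2) → C:1 H:3 N:1
  CH2 → C:1 H:2
  CH2 → C:1 H:2
  CH2 → C:1 H:2
  CH3 → C:1 H:3
Element totals:
  C: 7
  H: 17
  N: 1
Molecular formula: C7H17N.
  M = 7(12.0) + 17(1.007825) + 14.003074
    = 84.000000 + 17.133025 + 14.003074 = 115.136099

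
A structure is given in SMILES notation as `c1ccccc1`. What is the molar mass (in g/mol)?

Atom tally by fragment:
  benzene ring core → C:6 H:6
Element totals:
  C: 6
  H: 6
Molecular formula: C6H6.
  M = 6(12.011) + 6(1.008)
    = 72.066 + 6.048 = 78.114

78.11 g/mol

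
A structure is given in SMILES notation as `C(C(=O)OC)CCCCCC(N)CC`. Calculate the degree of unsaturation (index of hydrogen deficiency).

1

Atom tally by fragment:
  CH3OOCCH2 → C:3 H:5 O:2
  CH2 → C:1 H:2
  CH2 → C:1 H:2
  CH2 → C:1 H:2
  CH2 → C:1 H:2
  CH2 → C:1 H:2
  CH(NH2) → C:1 H:3 N:1
  CH2 → C:1 H:2
  CH3 → C:1 H:3
Element totals:
  C: 11
  H: 23
  N: 1
  O: 2
Molecular formula: C11H23NO2.
DoU = (2C + 2 + N − H − X) / 2 = (2·11 + 2 + 1 − 23 − 0) / 2 = 1.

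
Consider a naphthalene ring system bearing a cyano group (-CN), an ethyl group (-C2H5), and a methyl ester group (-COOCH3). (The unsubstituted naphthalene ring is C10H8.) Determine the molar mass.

Atom tally by fragment:
  naphthalene ring system core → C:10 H:8
  (− 3 ring H displaced by substituents)
  + CN → C:1 N:1
  + C2H5 → C:2 H:5
  + COOCH3 → C:2 H:3 O:2
Element totals:
  C: 15
  H: 13
  N: 1
  O: 2
Molecular formula: C15H13NO2.
  M = 15(12.011) + 13(1.008) + 14.007 + 2(15.999)
    = 180.165 + 13.104 + 14.007 + 31.998 = 239.274

239.27 g/mol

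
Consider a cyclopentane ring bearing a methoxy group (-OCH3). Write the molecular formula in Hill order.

Atom tally by fragment:
  cyclopentane ring core → C:5 H:10
  (− 1 ring H displaced by substituents)
  + OCH3 → C:1 H:3 O:1
Element totals:
  C: 6
  H: 12
  O: 1

C6H12O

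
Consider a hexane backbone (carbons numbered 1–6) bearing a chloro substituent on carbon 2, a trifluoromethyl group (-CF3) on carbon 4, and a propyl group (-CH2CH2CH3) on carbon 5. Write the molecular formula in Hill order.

C10H18ClF3

Atom tally by fragment:
  CH3 → C:1 H:3
  CH(Cl) → C:1 H:1 Cl:1
  CH2 → C:1 H:2
  CH(CF3) → C:2 H:1 F:3
  CH(CH2CH2CH3) → C:4 H:8
  CH3 → C:1 H:3
Element totals:
  C: 10
  H: 18
  Cl: 1
  F: 3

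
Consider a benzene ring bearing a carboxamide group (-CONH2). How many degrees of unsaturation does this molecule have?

Atom tally by fragment:
  benzene ring core → C:6 H:6
  (− 1 ring H displaced by substituents)
  + CONH2 → C:1 H:2 O:1 N:1
Element totals:
  C: 7
  H: 7
  N: 1
  O: 1
Molecular formula: C7H7NO.
DoU = (2C + 2 + N − H − X) / 2 = (2·7 + 2 + 1 − 7 − 0) / 2 = 5.

5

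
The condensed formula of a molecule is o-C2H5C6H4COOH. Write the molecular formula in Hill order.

Atom tally by fragment:
  benzene ring core → C:6 H:6
  (− 2 ring H displaced by substituents)
  + C2H5 → C:2 H:5
  + COOH → C:1 H:1 O:2
Element totals:
  C: 9
  H: 10
  O: 2

C9H10O2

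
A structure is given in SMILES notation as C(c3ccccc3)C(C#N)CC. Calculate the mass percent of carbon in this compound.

82.97%

Atom tally by fragment:
  C6H5CH2 → C:7 H:7
  CH(CN) → C:2 H:1 N:1
  CH2 → C:1 H:2
  CH3 → C:1 H:3
Element totals:
  C: 11
  H: 13
  N: 1
Molecular formula: C11H13N.
Molar mass = 159.232 g/mol.
Mass from C: 11 × 12.011 = 132.121 g/mol.
%C = 132.121 / 159.232 × 100 = 82.97%.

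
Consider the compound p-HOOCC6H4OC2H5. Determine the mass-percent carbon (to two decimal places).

Atom tally by fragment:
  benzene ring core → C:6 H:6
  (− 2 ring H displaced by substituents)
  + COOH → C:1 H:1 O:2
  + OC2H5 → C:2 H:5 O:1
Element totals:
  C: 9
  H: 10
  O: 3
Molecular formula: C9H10O3.
Molar mass = 166.176 g/mol.
Mass from C: 9 × 12.011 = 108.099 g/mol.
%C = 108.099 / 166.176 × 100 = 65.05%.

65.05%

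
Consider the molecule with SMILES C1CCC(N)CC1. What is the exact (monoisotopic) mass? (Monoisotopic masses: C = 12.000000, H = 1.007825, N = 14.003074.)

99.1048

Atom tally by fragment:
  cyclohexane ring core → C:6 H:12
  (− 1 ring H displaced by substituents)
  + NH2 → N:1 H:2
Element totals:
  C: 6
  H: 13
  N: 1
Molecular formula: C6H13N.
  M = 6(12.0) + 13(1.007825) + 14.003074
    = 72.000000 + 13.101725 + 14.003074 = 99.104799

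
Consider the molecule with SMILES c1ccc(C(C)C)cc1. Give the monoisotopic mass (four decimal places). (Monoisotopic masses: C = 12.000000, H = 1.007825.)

Atom tally by fragment:
  benzene ring core → C:6 H:6
  (− 1 ring H displaced by substituents)
  + CH(CH3)2 → C:3 H:7
Element totals:
  C: 9
  H: 12
Molecular formula: C9H12.
  M = 9(12.0) + 12(1.007825)
    = 108.000000 + 12.093900 = 120.093900

120.0939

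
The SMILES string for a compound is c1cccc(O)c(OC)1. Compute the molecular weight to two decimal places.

Atom tally by fragment:
  benzene ring core → C:6 H:6
  (− 2 ring H displaced by substituents)
  + OH → O:1 H:1
  + OCH3 → C:1 H:3 O:1
Element totals:
  C: 7
  H: 8
  O: 2
Molecular formula: C7H8O2.
  M = 7(12.011) + 8(1.008) + 2(15.999)
    = 84.077 + 8.064 + 31.998 = 124.139

124.14 g/mol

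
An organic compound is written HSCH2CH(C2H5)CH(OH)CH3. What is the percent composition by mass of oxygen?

Element totals:
  C: 6
  H: 14
  O: 1
  S: 1
Molecular formula: C6H14OS.
Molar mass = 134.237 g/mol.
Mass from O: 1 × 15.999 = 15.999 g/mol.
%O = 15.999 / 134.237 × 100 = 11.92%.

11.92%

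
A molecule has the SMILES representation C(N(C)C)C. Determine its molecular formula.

C4H11N

Atom tally by fragment:
  (CH3)2NCH2 → C:3 H:8 N:1
  CH3 → C:1 H:3
Element totals:
  C: 4
  H: 11
  N: 1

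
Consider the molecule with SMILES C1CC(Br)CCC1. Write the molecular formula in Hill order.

C6H11Br

Atom tally by fragment:
  cyclohexane ring core → C:6 H:12
  (− 1 ring H displaced by substituents)
  + Br → Br:1
Element totals:
  C: 6
  H: 11
  Br: 1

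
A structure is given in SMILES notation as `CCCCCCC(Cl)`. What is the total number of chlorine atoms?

Atom tally by fragment:
  CH3 → C:1 H:3
  CH2 → C:1 H:2
  CH2 → C:1 H:2
  CH2 → C:1 H:2
  CH2 → C:1 H:2
  CH2 → C:1 H:2
  CH2Cl → C:1 H:2 Cl:1
Element totals:
  C: 7
  H: 15
  Cl: 1

1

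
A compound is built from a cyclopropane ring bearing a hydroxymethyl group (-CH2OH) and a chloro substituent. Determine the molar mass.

Atom tally by fragment:
  cyclopropane ring core → C:3 H:6
  (− 2 ring H displaced by substituents)
  + CH2OH → C:1 H:3 O:1
  + Cl → Cl:1
Element totals:
  C: 4
  H: 7
  Cl: 1
  O: 1
Molecular formula: C4H7ClO.
  M = 4(12.011) + 7(1.008) + 35.45 + 15.999
    = 48.044 + 7.056 + 35.450 + 15.999 = 106.549

106.55 g/mol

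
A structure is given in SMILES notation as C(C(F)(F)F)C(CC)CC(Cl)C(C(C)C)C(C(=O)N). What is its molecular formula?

Atom tally by fragment:
  F3CCH2 → C:2 H:2 F:3
  CH(C2H5) → C:3 H:6
  CH2 → C:1 H:2
  CH(Cl) → C:1 H:1 Cl:1
  CH(CH(CH3)2) → C:4 H:8
  CH2CONH2 → C:2 H:4 O:1 N:1
Element totals:
  C: 13
  H: 23
  Cl: 1
  F: 3
  N: 1
  O: 1

C13H23ClF3NO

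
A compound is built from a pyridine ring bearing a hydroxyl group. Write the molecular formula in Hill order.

C5H5NO

Atom tally by fragment:
  pyridine ring core → C:5 H:5 N:1
  (− 1 ring H displaced by substituents)
  + OH → O:1 H:1
Element totals:
  C: 5
  H: 5
  N: 1
  O: 1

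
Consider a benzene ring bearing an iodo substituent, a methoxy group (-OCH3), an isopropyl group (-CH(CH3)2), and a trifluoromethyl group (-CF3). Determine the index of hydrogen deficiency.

4

Atom tally by fragment:
  benzene ring core → C:6 H:6
  (− 4 ring H displaced by substituents)
  + I → I:1
  + OCH3 → C:1 H:3 O:1
  + CH(CH3)2 → C:3 H:7
  + CF3 → C:1 F:3
Element totals:
  C: 11
  H: 12
  F: 3
  I: 1
  O: 1
Molecular formula: C11H12F3IO.
DoU = (2C + 2 + N − H − X) / 2 = (2·11 + 2 + 0 − 12 − 4) / 2 = 4.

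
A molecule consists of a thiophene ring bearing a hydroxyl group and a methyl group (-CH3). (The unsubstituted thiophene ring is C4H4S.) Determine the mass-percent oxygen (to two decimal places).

14.01%

Atom tally by fragment:
  thiophene ring core → C:4 H:4 S:1
  (− 2 ring H displaced by substituents)
  + OH → O:1 H:1
  + CH3 → C:1 H:3
Element totals:
  C: 5
  H: 6
  O: 1
  S: 1
Molecular formula: C5H6OS.
Molar mass = 114.162 g/mol.
Mass from O: 1 × 15.999 = 15.999 g/mol.
%O = 15.999 / 114.162 × 100 = 14.01%.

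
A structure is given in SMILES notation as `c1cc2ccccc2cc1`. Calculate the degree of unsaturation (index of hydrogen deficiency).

Atom tally by fragment:
  naphthalene ring system core → C:10 H:8
Element totals:
  C: 10
  H: 8
Molecular formula: C10H8.
DoU = (2C + 2 + N − H − X) / 2 = (2·10 + 2 + 0 − 8 − 0) / 2 = 7.

7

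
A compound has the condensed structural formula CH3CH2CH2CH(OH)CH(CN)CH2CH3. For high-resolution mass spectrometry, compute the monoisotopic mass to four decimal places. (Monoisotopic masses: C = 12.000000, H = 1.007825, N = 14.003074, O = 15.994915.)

141.1154

Atom tally by fragment:
  CH3 → C:1 H:3
  CH2 → C:1 H:2
  CH2 → C:1 H:2
  CH(OH) → C:1 H:2 O:1
  CH(CN) → C:2 H:1 N:1
  CH2 → C:1 H:2
  CH3 → C:1 H:3
Element totals:
  C: 8
  H: 15
  N: 1
  O: 1
Molecular formula: C8H15NO.
  M = 8(12.0) + 15(1.007825) + 14.003074 + 15.994915
    = 96.000000 + 15.117375 + 14.003074 + 15.994915 = 141.115364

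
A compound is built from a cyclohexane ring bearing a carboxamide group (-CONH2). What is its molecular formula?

C7H13NO

Atom tally by fragment:
  cyclohexane ring core → C:6 H:12
  (− 1 ring H displaced by substituents)
  + CONH2 → C:1 H:2 O:1 N:1
Element totals:
  C: 7
  H: 13
  N: 1
  O: 1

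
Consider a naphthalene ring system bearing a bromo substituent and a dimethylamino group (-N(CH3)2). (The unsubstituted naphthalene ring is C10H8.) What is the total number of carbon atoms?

Atom tally by fragment:
  naphthalene ring system core → C:10 H:8
  (− 2 ring H displaced by substituents)
  + Br → Br:1
  + N(CH3)2 → N:1 C:2 H:6
Element totals:
  C: 12
  H: 12
  Br: 1
  N: 1

12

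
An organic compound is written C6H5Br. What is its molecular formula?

Element totals:
  C: 6
  H: 5
  Br: 1

C6H5Br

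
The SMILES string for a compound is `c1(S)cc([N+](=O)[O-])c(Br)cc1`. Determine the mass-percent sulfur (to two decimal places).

Atom tally by fragment:
  benzene ring core → C:6 H:6
  (− 3 ring H displaced by substituents)
  + SH → S:1 H:1
  + NO2 → N:1 O:2
  + Br → Br:1
Element totals:
  C: 6
  H: 4
  Br: 1
  N: 1
  O: 2
  S: 1
Molecular formula: C6H4BrNO2S.
Molar mass = 234.067 g/mol.
Mass from S: 1 × 32.06 = 32.060 g/mol.
%S = 32.060 / 234.067 × 100 = 13.70%.

13.70%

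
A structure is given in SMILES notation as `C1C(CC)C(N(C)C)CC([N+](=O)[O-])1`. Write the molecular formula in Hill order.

C9H18N2O2

Atom tally by fragment:
  cyclopentane ring core → C:5 H:10
  (− 3 ring H displaced by substituents)
  + C2H5 → C:2 H:5
  + N(CH3)2 → N:1 C:2 H:6
  + NO2 → N:1 O:2
Element totals:
  C: 9
  H: 18
  N: 2
  O: 2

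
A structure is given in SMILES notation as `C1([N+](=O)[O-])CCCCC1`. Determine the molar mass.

129.16 g/mol

Atom tally by fragment:
  cyclohexane ring core → C:6 H:12
  (− 1 ring H displaced by substituents)
  + NO2 → N:1 O:2
Element totals:
  C: 6
  H: 11
  N: 1
  O: 2
Molecular formula: C6H11NO2.
  M = 6(12.011) + 11(1.008) + 14.007 + 2(15.999)
    = 72.066 + 11.088 + 14.007 + 31.998 = 129.159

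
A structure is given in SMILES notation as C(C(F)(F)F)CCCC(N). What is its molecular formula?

Atom tally by fragment:
  F3CCH2 → C:2 H:2 F:3
  CH2 → C:1 H:2
  CH2 → C:1 H:2
  CH2 → C:1 H:2
  CH2NH2 → C:1 H:4 N:1
Element totals:
  C: 6
  H: 12
  F: 3
  N: 1

C6H12F3N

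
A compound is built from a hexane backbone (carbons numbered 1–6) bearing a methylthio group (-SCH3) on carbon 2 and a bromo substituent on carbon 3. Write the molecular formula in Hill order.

C7H15BrS

Atom tally by fragment:
  CH3 → C:1 H:3
  CH(SCH3) → C:2 H:4 S:1
  CH(Br) → C:1 H:1 Br:1
  CH2 → C:1 H:2
  CH2 → C:1 H:2
  CH3 → C:1 H:3
Element totals:
  C: 7
  H: 15
  Br: 1
  S: 1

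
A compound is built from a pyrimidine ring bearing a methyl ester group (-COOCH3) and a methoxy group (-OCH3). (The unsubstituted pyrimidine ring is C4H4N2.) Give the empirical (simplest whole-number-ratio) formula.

C7H8N2O3

Atom tally by fragment:
  pyrimidine ring core → C:4 H:4 N:2
  (− 2 ring H displaced by substituents)
  + COOCH3 → C:2 H:3 O:2
  + OCH3 → C:1 H:3 O:1
Element totals:
  C: 7
  H: 8
  N: 2
  O: 3
Molecular formula: C7H8N2O3.
gcd of subscripts (7, 8, 2, 3) = 1, so the empirical formula equals the molecular formula.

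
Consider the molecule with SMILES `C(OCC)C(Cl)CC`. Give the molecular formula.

C6H13ClO

Atom tally by fragment:
  C2H5OCH2 → C:3 H:7 O:1
  CH(Cl) → C:1 H:1 Cl:1
  CH2 → C:1 H:2
  CH3 → C:1 H:3
Element totals:
  C: 6
  H: 13
  Cl: 1
  O: 1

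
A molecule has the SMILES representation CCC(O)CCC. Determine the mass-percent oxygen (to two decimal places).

15.66%

Atom tally by fragment:
  CH3 → C:1 H:3
  CH2 → C:1 H:2
  CH(OH) → C:1 H:2 O:1
  CH2 → C:1 H:2
  CH2 → C:1 H:2
  CH3 → C:1 H:3
Element totals:
  C: 6
  H: 14
  O: 1
Molecular formula: C6H14O.
Molar mass = 102.177 g/mol.
Mass from O: 1 × 15.999 = 15.999 g/mol.
%O = 15.999 / 102.177 × 100 = 15.66%.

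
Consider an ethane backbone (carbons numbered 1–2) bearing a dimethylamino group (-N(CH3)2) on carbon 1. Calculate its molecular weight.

Atom tally by fragment:
  (CH3)2NCH2 → C:3 H:8 N:1
  CH3 → C:1 H:3
Element totals:
  C: 4
  H: 11
  N: 1
Molecular formula: C4H11N.
  M = 4(12.011) + 11(1.008) + 14.007
    = 48.044 + 11.088 + 14.007 = 73.139

73.14 g/mol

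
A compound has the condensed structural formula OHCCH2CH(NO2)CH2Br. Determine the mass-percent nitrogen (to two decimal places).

7.15%

Atom tally by fragment:
  OHCCH2 → C:2 H:3 O:1
  CH(NO2) → C:1 H:1 N:1 O:2
  CH2Br → C:1 H:2 Br:1
Element totals:
  C: 4
  H: 6
  Br: 1
  N: 1
  O: 3
Molecular formula: C4H6BrNO3.
Molar mass = 196.000 g/mol.
Mass from N: 1 × 14.007 = 14.007 g/mol.
%N = 14.007 / 196.000 × 100 = 7.15%.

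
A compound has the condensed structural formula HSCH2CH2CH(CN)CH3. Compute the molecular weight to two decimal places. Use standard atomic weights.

Atom tally by fragment:
  HSCH2 → C:1 H:3 S:1
  CH2 → C:1 H:2
  CH(CN) → C:2 H:1 N:1
  CH3 → C:1 H:3
Element totals:
  C: 5
  H: 9
  N: 1
  S: 1
Molecular formula: C5H9NS.
  M = 5(12.011) + 9(1.008) + 14.007 + 32.06
    = 60.055 + 9.072 + 14.007 + 32.060 = 115.194

115.19 g/mol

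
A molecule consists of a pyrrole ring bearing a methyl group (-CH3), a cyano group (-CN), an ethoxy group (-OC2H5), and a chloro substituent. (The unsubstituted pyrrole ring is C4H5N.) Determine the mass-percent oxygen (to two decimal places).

Atom tally by fragment:
  pyrrole ring core → C:4 H:5 N:1
  (− 4 ring H displaced by substituents)
  + CH3 → C:1 H:3
  + CN → C:1 N:1
  + OC2H5 → C:2 H:5 O:1
  + Cl → Cl:1
Element totals:
  C: 8
  H: 9
  Cl: 1
  N: 2
  O: 1
Molecular formula: C8H9ClN2O.
Molar mass = 184.623 g/mol.
Mass from O: 1 × 15.999 = 15.999 g/mol.
%O = 15.999 / 184.623 × 100 = 8.67%.

8.67%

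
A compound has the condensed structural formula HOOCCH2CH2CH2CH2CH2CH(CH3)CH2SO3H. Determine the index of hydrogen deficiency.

Element totals:
  C: 9
  H: 18
  O: 5
  S: 1
Molecular formula: C9H18O5S.
DoU = (2C + 2 + N − H − X) / 2 = (2·9 + 2 + 0 − 18 − 0) / 2 = 1.

1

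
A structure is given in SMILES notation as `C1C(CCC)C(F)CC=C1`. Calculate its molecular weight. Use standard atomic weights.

Atom tally by fragment:
  cyclohexene ring core → C:6 H:10
  (− 2 ring H displaced by substituents)
  + CH2CH2CH3 → C:3 H:7
  + F → F:1
Element totals:
  C: 9
  H: 15
  F: 1
Molecular formula: C9H15F.
  M = 9(12.011) + 15(1.008) + 18.998
    = 108.099 + 15.120 + 18.998 = 142.217

142.22 g/mol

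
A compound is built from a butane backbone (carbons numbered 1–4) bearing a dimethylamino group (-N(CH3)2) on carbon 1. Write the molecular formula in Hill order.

Atom tally by fragment:
  (CH3)2NCH2 → C:3 H:8 N:1
  CH2 → C:1 H:2
  CH2 → C:1 H:2
  CH3 → C:1 H:3
Element totals:
  C: 6
  H: 15
  N: 1

C6H15N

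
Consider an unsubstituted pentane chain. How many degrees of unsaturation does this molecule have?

0

Atom tally by fragment:
  CH3 → C:1 H:3
  CH2 → C:1 H:2
  CH2 → C:1 H:2
  CH2 → C:1 H:2
  CH3 → C:1 H:3
Element totals:
  C: 5
  H: 12
Molecular formula: C5H12.
DoU = (2C + 2 + N − H − X) / 2 = (2·5 + 2 + 0 − 12 − 0) / 2 = 0.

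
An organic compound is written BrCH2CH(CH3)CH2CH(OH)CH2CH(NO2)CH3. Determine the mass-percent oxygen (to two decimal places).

18.89%

Element totals:
  C: 8
  H: 16
  Br: 1
  N: 1
  O: 3
Molecular formula: C8H16BrNO3.
Molar mass = 254.124 g/mol.
Mass from O: 3 × 15.999 = 47.997 g/mol.
%O = 47.997 / 254.124 × 100 = 18.89%.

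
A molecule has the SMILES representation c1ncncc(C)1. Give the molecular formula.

C5H6N2

Atom tally by fragment:
  pyrimidine ring core → C:4 H:4 N:2
  (− 1 ring H displaced by substituents)
  + CH3 → C:1 H:3
Element totals:
  C: 5
  H: 6
  N: 2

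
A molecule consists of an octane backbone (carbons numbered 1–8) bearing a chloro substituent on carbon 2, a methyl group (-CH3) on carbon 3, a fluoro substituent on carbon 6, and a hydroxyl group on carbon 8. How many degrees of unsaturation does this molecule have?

Atom tally by fragment:
  CH3 → C:1 H:3
  CH(Cl) → C:1 H:1 Cl:1
  CH(CH3) → C:2 H:4
  CH2 → C:1 H:2
  CH2 → C:1 H:2
  CH(F) → C:1 H:1 F:1
  CH2 → C:1 H:2
  CH2OH → C:1 H:3 O:1
Element totals:
  C: 9
  H: 18
  Cl: 1
  F: 1
  O: 1
Molecular formula: C9H18ClFO.
DoU = (2C + 2 + N − H − X) / 2 = (2·9 + 2 + 0 − 18 − 2) / 2 = 0.

0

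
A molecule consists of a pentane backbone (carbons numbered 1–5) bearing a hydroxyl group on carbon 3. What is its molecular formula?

Atom tally by fragment:
  CH3 → C:1 H:3
  CH2 → C:1 H:2
  CH(OH) → C:1 H:2 O:1
  CH2 → C:1 H:2
  CH3 → C:1 H:3
Element totals:
  C: 5
  H: 12
  O: 1

C5H12O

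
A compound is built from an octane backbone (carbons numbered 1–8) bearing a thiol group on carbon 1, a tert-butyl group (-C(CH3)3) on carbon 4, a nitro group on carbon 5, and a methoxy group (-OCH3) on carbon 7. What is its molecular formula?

Atom tally by fragment:
  HSCH2 → C:1 H:3 S:1
  CH2 → C:1 H:2
  CH2 → C:1 H:2
  CH(C(CH3)3) → C:5 H:10
  CH(NO2) → C:1 H:1 N:1 O:2
  CH2 → C:1 H:2
  CH(OCH3) → C:2 H:4 O:1
  CH3 → C:1 H:3
Element totals:
  C: 13
  H: 27
  N: 1
  O: 3
  S: 1

C13H27NO3S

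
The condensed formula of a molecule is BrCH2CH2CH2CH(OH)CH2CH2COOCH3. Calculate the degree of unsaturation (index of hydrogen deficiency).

Atom tally by fragment:
  BrCH2 → C:1 H:2 Br:1
  CH2 → C:1 H:2
  CH2 → C:1 H:2
  CH(OH) → C:1 H:2 O:1
  CH2 → C:1 H:2
  CH2COOCH3 → C:3 H:5 O:2
Element totals:
  C: 8
  H: 15
  Br: 1
  O: 3
Molecular formula: C8H15BrO3.
DoU = (2C + 2 + N − H − X) / 2 = (2·8 + 2 + 0 − 15 − 1) / 2 = 1.

1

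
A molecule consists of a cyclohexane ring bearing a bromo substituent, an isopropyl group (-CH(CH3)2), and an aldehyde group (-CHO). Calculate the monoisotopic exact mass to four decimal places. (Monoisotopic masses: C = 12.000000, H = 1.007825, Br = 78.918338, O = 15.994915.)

Atom tally by fragment:
  cyclohexane ring core → C:6 H:12
  (− 3 ring H displaced by substituents)
  + Br → Br:1
  + CH(CH3)2 → C:3 H:7
  + CHO → C:1 H:1 O:1
Element totals:
  C: 10
  H: 17
  Br: 1
  O: 1
Molecular formula: C10H17BrO.
  M = 10(12.0) + 17(1.007825) + 78.918338 + 15.994915
    = 120.000000 + 17.133025 + 78.918338 + 15.994915 = 232.046278

232.0463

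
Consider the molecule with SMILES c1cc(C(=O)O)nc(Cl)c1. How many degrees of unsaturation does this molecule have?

Atom tally by fragment:
  pyridine ring core → C:5 H:5 N:1
  (− 2 ring H displaced by substituents)
  + COOH → C:1 H:1 O:2
  + Cl → Cl:1
Element totals:
  C: 6
  H: 4
  Cl: 1
  N: 1
  O: 2
Molecular formula: C6H4ClNO2.
DoU = (2C + 2 + N − H − X) / 2 = (2·6 + 2 + 1 − 4 − 1) / 2 = 5.

5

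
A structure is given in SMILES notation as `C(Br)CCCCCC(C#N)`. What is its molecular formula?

Atom tally by fragment:
  BrCH2 → C:1 H:2 Br:1
  CH2 → C:1 H:2
  CH2 → C:1 H:2
  CH2 → C:1 H:2
  CH2 → C:1 H:2
  CH2 → C:1 H:2
  CH2CN → C:2 H:2 N:1
Element totals:
  C: 8
  H: 14
  Br: 1
  N: 1

C8H14BrN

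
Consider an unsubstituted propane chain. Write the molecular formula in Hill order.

C3H8

Atom tally by fragment:
  CH3 → C:1 H:3
  CH2 → C:1 H:2
  CH3 → C:1 H:3
Element totals:
  C: 3
  H: 8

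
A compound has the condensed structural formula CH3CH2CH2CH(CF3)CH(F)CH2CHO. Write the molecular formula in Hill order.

C8H12F4O

Atom tally by fragment:
  CH3 → C:1 H:3
  CH2 → C:1 H:2
  CH2 → C:1 H:2
  CH(CF3) → C:2 H:1 F:3
  CH(F) → C:1 H:1 F:1
  CH2CHO → C:2 H:3 O:1
Element totals:
  C: 8
  H: 12
  F: 4
  O: 1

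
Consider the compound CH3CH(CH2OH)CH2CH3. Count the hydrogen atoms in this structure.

Element totals:
  C: 5
  H: 12
  O: 1

12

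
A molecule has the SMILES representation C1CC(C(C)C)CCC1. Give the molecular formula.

Atom tally by fragment:
  cyclohexane ring core → C:6 H:12
  (− 1 ring H displaced by substituents)
  + CH(CH3)2 → C:3 H:7
Element totals:
  C: 9
  H: 18

C9H18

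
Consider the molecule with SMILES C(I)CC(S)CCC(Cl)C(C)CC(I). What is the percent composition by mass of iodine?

Atom tally by fragment:
  ICH2 → C:1 H:2 I:1
  CH2 → C:1 H:2
  CH(SH) → C:1 H:2 S:1
  CH2 → C:1 H:2
  CH2 → C:1 H:2
  CH(Cl) → C:1 H:1 Cl:1
  CH(CH3) → C:2 H:4
  CH2 → C:1 H:2
  CH2I → C:1 H:2 I:1
Element totals:
  C: 10
  H: 19
  Cl: 1
  I: 2
  S: 1
Molecular formula: C10H19ClI2S.
Molar mass = 460.580 g/mol.
Mass from I: 2 × 126.904 = 253.808 g/mol.
%I = 253.808 / 460.580 × 100 = 55.11%.

55.11%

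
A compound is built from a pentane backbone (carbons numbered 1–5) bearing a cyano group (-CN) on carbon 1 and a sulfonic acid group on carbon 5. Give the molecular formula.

C6H11NO3S

Atom tally by fragment:
  NCCH2 → C:2 H:2 N:1
  CH2 → C:1 H:2
  CH2 → C:1 H:2
  CH2 → C:1 H:2
  CH2SO3H → C:1 H:3 S:1 O:3
Element totals:
  C: 6
  H: 11
  N: 1
  O: 3
  S: 1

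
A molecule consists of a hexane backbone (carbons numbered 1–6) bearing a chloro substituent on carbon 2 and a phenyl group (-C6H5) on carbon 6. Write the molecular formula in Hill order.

C12H17Cl

Atom tally by fragment:
  CH3 → C:1 H:3
  CH(Cl) → C:1 H:1 Cl:1
  CH2 → C:1 H:2
  CH2 → C:1 H:2
  CH2 → C:1 H:2
  CH2C6H5 → C:7 H:7
Element totals:
  C: 12
  H: 17
  Cl: 1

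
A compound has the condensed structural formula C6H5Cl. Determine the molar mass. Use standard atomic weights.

Atom tally by fragment:
  benzene ring core → C:6 H:6
  (− 1 ring H displaced by substituents)
  + Cl → Cl:1
Element totals:
  C: 6
  H: 5
  Cl: 1
Molecular formula: C6H5Cl.
  M = 6(12.011) + 5(1.008) + 35.45
    = 72.066 + 5.040 + 35.450 = 112.556

112.56 g/mol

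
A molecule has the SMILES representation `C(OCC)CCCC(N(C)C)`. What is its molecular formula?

Atom tally by fragment:
  C2H5OCH2 → C:3 H:7 O:1
  CH2 → C:1 H:2
  CH2 → C:1 H:2
  CH2 → C:1 H:2
  CH2N(CH3)2 → C:3 H:8 N:1
Element totals:
  C: 9
  H: 21
  N: 1
  O: 1

C9H21NO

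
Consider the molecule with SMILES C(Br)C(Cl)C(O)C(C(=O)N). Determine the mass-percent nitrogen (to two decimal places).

Atom tally by fragment:
  BrCH2 → C:1 H:2 Br:1
  CH(Cl) → C:1 H:1 Cl:1
  CH(OH) → C:1 H:2 O:1
  CH2CONH2 → C:2 H:4 O:1 N:1
Element totals:
  C: 5
  H: 9
  Br: 1
  Cl: 1
  N: 1
  O: 2
Molecular formula: C5H9BrClNO2.
Molar mass = 230.486 g/mol.
Mass from N: 1 × 14.007 = 14.007 g/mol.
%N = 14.007 / 230.486 × 100 = 6.08%.

6.08%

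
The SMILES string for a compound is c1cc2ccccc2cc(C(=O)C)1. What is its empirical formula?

C12H10O

Atom tally by fragment:
  naphthalene ring system core → C:10 H:8
  (− 1 ring H displaced by substituents)
  + COCH3 → C:2 H:3 O:1
Element totals:
  C: 12
  H: 10
  O: 1
Molecular formula: C12H10O.
gcd of subscripts (12, 10, 1) = 1, so the empirical formula equals the molecular formula.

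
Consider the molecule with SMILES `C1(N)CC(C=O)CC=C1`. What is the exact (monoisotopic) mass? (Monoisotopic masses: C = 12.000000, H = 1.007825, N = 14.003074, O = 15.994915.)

Atom tally by fragment:
  cyclohexene ring core → C:6 H:10
  (− 2 ring H displaced by substituents)
  + NH2 → N:1 H:2
  + CHO → C:1 H:1 O:1
Element totals:
  C: 7
  H: 11
  N: 1
  O: 1
Molecular formula: C7H11NO.
  M = 7(12.0) + 11(1.007825) + 14.003074 + 15.994915
    = 84.000000 + 11.086075 + 14.003074 + 15.994915 = 125.084064

125.0841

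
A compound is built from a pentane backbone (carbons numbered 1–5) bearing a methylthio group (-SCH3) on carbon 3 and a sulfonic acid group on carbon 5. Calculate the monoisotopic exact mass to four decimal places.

Atom tally by fragment:
  CH3 → C:1 H:3
  CH2 → C:1 H:2
  CH(SCH3) → C:2 H:4 S:1
  CH2 → C:1 H:2
  CH2SO3H → C:1 H:3 S:1 O:3
Element totals:
  C: 6
  H: 14
  O: 3
  S: 2
Molecular formula: C6H14O3S2.
  M = 6(12.0) + 14(1.007825) + 3(15.994915) + 2(31.972071)
    = 72.000000 + 14.109550 + 47.984745 + 63.944142 = 198.038437

198.0384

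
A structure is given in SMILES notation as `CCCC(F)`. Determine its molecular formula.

Atom tally by fragment:
  CH3 → C:1 H:3
  CH2 → C:1 H:2
  CH2 → C:1 H:2
  CH2F → C:1 H:2 F:1
Element totals:
  C: 4
  H: 9
  F: 1

C4H9F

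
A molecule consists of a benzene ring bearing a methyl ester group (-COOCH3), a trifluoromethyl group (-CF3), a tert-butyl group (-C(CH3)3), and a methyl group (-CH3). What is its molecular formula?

C14H17F3O2

Atom tally by fragment:
  benzene ring core → C:6 H:6
  (− 4 ring H displaced by substituents)
  + COOCH3 → C:2 H:3 O:2
  + CF3 → C:1 F:3
  + C(CH3)3 → C:4 H:9
  + CH3 → C:1 H:3
Element totals:
  C: 14
  H: 17
  F: 3
  O: 2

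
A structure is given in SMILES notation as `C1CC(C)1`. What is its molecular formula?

Atom tally by fragment:
  cyclopropane ring core → C:3 H:6
  (− 1 ring H displaced by substituents)
  + CH3 → C:1 H:3
Element totals:
  C: 4
  H: 8

C4H8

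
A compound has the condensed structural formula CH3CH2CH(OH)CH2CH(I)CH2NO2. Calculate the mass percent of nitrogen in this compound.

Atom tally by fragment:
  CH3 → C:1 H:3
  CH2 → C:1 H:2
  CH(OH) → C:1 H:2 O:1
  CH2 → C:1 H:2
  CH(I) → C:1 H:1 I:1
  CH2NO2 → C:1 H:2 N:1 O:2
Element totals:
  C: 6
  H: 12
  I: 1
  N: 1
  O: 3
Molecular formula: C6H12INO3.
Molar mass = 273.070 g/mol.
Mass from N: 1 × 14.007 = 14.007 g/mol.
%N = 14.007 / 273.070 × 100 = 5.13%.

5.13%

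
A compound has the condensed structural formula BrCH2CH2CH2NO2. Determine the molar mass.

167.99 g/mol

Element totals:
  C: 3
  H: 6
  Br: 1
  N: 1
  O: 2
Molecular formula: C3H6BrNO2.
  M = 3(12.011) + 6(1.008) + 79.904 + 14.007 + 2(15.999)
    = 36.033 + 6.048 + 79.904 + 14.007 + 31.998 = 167.990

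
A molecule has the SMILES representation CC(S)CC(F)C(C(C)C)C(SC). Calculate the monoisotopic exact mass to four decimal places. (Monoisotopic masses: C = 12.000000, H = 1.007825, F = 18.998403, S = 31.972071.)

Atom tally by fragment:
  CH3 → C:1 H:3
  CH(SH) → C:1 H:2 S:1
  CH2 → C:1 H:2
  CH(F) → C:1 H:1 F:1
  CH(CH(CH3)2) → C:4 H:8
  CH2SCH3 → C:2 H:5 S:1
Element totals:
  C: 10
  H: 21
  F: 1
  S: 2
Molecular formula: C10H21FS2.
  M = 10(12.0) + 21(1.007825) + 18.998403 + 2(31.972071)
    = 120.000000 + 21.164325 + 18.998403 + 63.944142 = 224.106870

224.1069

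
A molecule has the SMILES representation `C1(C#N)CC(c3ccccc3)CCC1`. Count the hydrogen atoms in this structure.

15

Atom tally by fragment:
  cyclohexane ring core → C:6 H:12
  (− 2 ring H displaced by substituents)
  + CN → C:1 N:1
  + C6H5 → C:6 H:5
Element totals:
  C: 13
  H: 15
  N: 1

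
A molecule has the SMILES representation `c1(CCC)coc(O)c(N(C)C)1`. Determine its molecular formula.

C9H15NO2

Atom tally by fragment:
  furan ring core → C:4 H:4 O:1
  (− 3 ring H displaced by substituents)
  + CH2CH2CH3 → C:3 H:7
  + OH → O:1 H:1
  + N(CH3)2 → N:1 C:2 H:6
Element totals:
  C: 9
  H: 15
  N: 1
  O: 2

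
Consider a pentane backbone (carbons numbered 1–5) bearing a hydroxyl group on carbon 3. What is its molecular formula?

C5H12O

Atom tally by fragment:
  CH3 → C:1 H:3
  CH2 → C:1 H:2
  CH(OH) → C:1 H:2 O:1
  CH2 → C:1 H:2
  CH3 → C:1 H:3
Element totals:
  C: 5
  H: 12
  O: 1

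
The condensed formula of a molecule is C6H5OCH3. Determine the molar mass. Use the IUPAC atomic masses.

108.14 g/mol

Atom tally by fragment:
  benzene ring core → C:6 H:6
  (− 1 ring H displaced by substituents)
  + OCH3 → C:1 H:3 O:1
Element totals:
  C: 7
  H: 8
  O: 1
Molecular formula: C7H8O.
  M = 7(12.011) + 8(1.008) + 15.999
    = 84.077 + 8.064 + 15.999 = 108.140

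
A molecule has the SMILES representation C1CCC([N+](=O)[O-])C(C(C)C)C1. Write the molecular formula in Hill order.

C9H17NO2

Atom tally by fragment:
  cyclohexane ring core → C:6 H:12
  (− 2 ring H displaced by substituents)
  + NO2 → N:1 O:2
  + CH(CH3)2 → C:3 H:7
Element totals:
  C: 9
  H: 17
  N: 1
  O: 2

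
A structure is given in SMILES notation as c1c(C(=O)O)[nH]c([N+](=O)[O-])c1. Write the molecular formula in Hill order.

C5H4N2O4

Atom tally by fragment:
  pyrrole ring core → C:4 H:5 N:1
  (− 2 ring H displaced by substituents)
  + COOH → C:1 H:1 O:2
  + NO2 → N:1 O:2
Element totals:
  C: 5
  H: 4
  N: 2
  O: 4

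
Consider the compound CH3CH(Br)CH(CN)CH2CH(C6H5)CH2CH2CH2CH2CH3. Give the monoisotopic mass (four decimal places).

321.1092

Atom tally by fragment:
  CH3 → C:1 H:3
  CH(Br) → C:1 H:1 Br:1
  CH(CN) → C:2 H:1 N:1
  CH2 → C:1 H:2
  CH(C6H5) → C:7 H:6
  CH2 → C:1 H:2
  CH2 → C:1 H:2
  CH2 → C:1 H:2
  CH2 → C:1 H:2
  CH3 → C:1 H:3
Element totals:
  C: 17
  H: 24
  Br: 1
  N: 1
Molecular formula: C17H24BrN.
  M = 17(12.0) + 24(1.007825) + 78.918338 + 14.003074
    = 204.000000 + 24.187800 + 78.918338 + 14.003074 = 321.109212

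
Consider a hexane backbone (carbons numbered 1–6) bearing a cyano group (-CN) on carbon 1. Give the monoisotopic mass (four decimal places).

111.1048

Atom tally by fragment:
  NCCH2 → C:2 H:2 N:1
  CH2 → C:1 H:2
  CH2 → C:1 H:2
  CH2 → C:1 H:2
  CH2 → C:1 H:2
  CH3 → C:1 H:3
Element totals:
  C: 7
  H: 13
  N: 1
Molecular formula: C7H13N.
  M = 7(12.0) + 13(1.007825) + 14.003074
    = 84.000000 + 13.101725 + 14.003074 = 111.104799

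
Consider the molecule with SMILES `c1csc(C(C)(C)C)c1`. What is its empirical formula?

Atom tally by fragment:
  thiophene ring core → C:4 H:4 S:1
  (− 1 ring H displaced by substituents)
  + C(CH3)3 → C:4 H:9
Element totals:
  C: 8
  H: 12
  S: 1
Molecular formula: C8H12S.
gcd of subscripts (8, 12, 1) = 1, so the empirical formula equals the molecular formula.

C8H12S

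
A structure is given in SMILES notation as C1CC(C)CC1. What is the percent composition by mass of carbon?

85.63%

Atom tally by fragment:
  cyclopentane ring core → C:5 H:10
  (− 1 ring H displaced by substituents)
  + CH3 → C:1 H:3
Element totals:
  C: 6
  H: 12
Molecular formula: C6H12.
Molar mass = 84.162 g/mol.
Mass from C: 6 × 12.011 = 72.066 g/mol.
%C = 72.066 / 84.162 × 100 = 85.63%.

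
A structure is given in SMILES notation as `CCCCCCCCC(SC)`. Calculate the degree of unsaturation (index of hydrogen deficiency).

Atom tally by fragment:
  CH3 → C:1 H:3
  CH2 → C:1 H:2
  CH2 → C:1 H:2
  CH2 → C:1 H:2
  CH2 → C:1 H:2
  CH2 → C:1 H:2
  CH2 → C:1 H:2
  CH2 → C:1 H:2
  CH2SCH3 → C:2 H:5 S:1
Element totals:
  C: 10
  H: 22
  S: 1
Molecular formula: C10H22S.
DoU = (2C + 2 + N − H − X) / 2 = (2·10 + 2 + 0 − 22 − 0) / 2 = 0.

0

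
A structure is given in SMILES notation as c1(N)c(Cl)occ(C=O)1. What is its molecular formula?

Atom tally by fragment:
  furan ring core → C:4 H:4 O:1
  (− 3 ring H displaced by substituents)
  + NH2 → N:1 H:2
  + Cl → Cl:1
  + CHO → C:1 H:1 O:1
Element totals:
  C: 5
  H: 4
  Cl: 1
  N: 1
  O: 2

C5H4ClNO2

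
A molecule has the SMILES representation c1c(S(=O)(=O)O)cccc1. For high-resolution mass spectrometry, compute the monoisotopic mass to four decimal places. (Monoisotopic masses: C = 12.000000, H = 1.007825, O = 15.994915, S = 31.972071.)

158.0038

Atom tally by fragment:
  benzene ring core → C:6 H:6
  (− 1 ring H displaced by substituents)
  + SO3H → S:1 O:3 H:1
Element totals:
  C: 6
  H: 6
  O: 3
  S: 1
Molecular formula: C6H6O3S.
  M = 6(12.0) + 6(1.007825) + 3(15.994915) + 31.972071
    = 72.000000 + 6.046950 + 47.984745 + 31.972071 = 158.003766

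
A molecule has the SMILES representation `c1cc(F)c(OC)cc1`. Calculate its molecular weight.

Atom tally by fragment:
  benzene ring core → C:6 H:6
  (− 2 ring H displaced by substituents)
  + F → F:1
  + OCH3 → C:1 H:3 O:1
Element totals:
  C: 7
  H: 7
  F: 1
  O: 1
Molecular formula: C7H7FO.
  M = 7(12.011) + 7(1.008) + 18.998 + 15.999
    = 84.077 + 7.056 + 18.998 + 15.999 = 126.130

126.13 g/mol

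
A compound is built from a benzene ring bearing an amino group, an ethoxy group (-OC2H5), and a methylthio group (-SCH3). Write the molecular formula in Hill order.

Atom tally by fragment:
  benzene ring core → C:6 H:6
  (− 3 ring H displaced by substituents)
  + NH2 → N:1 H:2
  + OC2H5 → C:2 H:5 O:1
  + SCH3 → C:1 H:3 S:1
Element totals:
  C: 9
  H: 13
  N: 1
  O: 1
  S: 1

C9H13NOS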